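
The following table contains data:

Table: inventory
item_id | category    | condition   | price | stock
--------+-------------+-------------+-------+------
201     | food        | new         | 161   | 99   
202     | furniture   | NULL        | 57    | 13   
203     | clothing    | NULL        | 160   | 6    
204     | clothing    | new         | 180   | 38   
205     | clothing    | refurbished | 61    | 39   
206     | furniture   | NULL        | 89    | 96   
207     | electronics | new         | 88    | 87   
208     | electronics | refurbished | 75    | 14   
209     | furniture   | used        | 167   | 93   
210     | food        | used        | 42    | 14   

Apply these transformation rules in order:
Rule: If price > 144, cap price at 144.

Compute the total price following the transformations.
988

Step 1: 4 records have price > 144
Step 2: These records originally summed to 668
Step 3: After capping: 4 × 144 = 576
Step 4: Unaffected records sum: 412
Step 5: Final sum = 576 + 412 = 988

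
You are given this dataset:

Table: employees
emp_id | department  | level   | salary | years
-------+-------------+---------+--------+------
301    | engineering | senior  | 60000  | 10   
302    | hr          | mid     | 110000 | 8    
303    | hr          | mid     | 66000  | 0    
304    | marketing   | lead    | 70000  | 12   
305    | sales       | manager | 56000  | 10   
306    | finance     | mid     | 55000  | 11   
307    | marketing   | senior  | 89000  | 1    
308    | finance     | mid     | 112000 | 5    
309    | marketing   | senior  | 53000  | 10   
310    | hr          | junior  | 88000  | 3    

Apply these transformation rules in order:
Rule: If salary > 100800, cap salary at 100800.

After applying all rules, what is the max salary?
100800

Step 1: Original maximum salary = 112000
Step 2: Apply cap at 100800
Step 3: 2 records had salary > 100800 and were capped
Step 4: Maximum after transformation = 100800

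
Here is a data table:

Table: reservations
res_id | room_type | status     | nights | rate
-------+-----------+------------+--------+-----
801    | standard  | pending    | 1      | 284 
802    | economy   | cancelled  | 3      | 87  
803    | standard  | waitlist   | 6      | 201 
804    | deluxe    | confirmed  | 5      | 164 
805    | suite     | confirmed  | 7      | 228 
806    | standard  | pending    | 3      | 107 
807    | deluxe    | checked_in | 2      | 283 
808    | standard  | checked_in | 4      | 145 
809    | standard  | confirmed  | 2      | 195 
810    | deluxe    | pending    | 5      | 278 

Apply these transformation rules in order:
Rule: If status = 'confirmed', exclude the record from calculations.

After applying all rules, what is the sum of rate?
1385

Step 1: Identify records where status = 'confirmed'
Step 2: The excluded records sum to 587
Step 3: Original total rate = 1972
Step 4: Remaining total = 1972 - 587 = 1385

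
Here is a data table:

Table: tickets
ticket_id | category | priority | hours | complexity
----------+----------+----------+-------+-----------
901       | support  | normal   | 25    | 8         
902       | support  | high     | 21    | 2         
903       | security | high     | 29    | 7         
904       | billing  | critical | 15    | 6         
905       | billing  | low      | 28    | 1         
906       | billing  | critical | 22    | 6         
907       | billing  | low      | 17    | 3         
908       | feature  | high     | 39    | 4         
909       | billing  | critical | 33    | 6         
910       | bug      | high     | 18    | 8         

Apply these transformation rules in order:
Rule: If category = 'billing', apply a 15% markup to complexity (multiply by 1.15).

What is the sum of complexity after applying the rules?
54.3

Step 1: Records with category = 'billing' have total complexity = 22
Step 2: Apply multiplier: 22 × 1.15 = 25.3
Step 3: Other records total: 29
Step 4: Final sum = 25.3 + 29 = 54.3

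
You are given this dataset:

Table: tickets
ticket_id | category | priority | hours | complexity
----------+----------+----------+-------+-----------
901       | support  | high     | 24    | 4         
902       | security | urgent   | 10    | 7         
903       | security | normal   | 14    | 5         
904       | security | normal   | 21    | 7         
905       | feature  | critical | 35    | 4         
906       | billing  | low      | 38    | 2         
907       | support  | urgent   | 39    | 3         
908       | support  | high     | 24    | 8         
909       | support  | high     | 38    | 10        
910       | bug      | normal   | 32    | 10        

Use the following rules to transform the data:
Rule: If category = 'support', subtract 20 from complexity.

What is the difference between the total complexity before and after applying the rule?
80

Step 1: Original sum of complexity = 60
Step 2: 4 records have category = 'support'
Step 3: Each affected record changes by -20
Step 4: Total change = 4 × -20 = -80
Step 5: New sum = 60 + -80 = -20
Step 6: Difference = |-20 - 60| = 80
        (Sum decreased by 80)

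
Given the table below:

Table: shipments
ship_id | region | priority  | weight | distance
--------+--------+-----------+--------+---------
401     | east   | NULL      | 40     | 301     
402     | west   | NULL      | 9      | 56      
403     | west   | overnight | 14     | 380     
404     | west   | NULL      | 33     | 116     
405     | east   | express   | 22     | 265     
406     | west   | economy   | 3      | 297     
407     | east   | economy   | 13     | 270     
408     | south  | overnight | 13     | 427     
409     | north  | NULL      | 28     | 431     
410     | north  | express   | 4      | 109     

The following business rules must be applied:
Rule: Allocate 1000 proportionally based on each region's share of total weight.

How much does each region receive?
east: 418.99, north: 178.77, south: 72.63, west: 329.61

Step 1: Calculate total weight = 179
Step 2: Calculate each region's proportion:
  east: 75/179 = 41.90% → 418.99
  north: 32/179 = 17.88% → 178.77
  south: 13/179 = 7.26% → 72.63
  west: 59/179 = 32.96% → 329.61
Step 3: Verify: sum of allocations ≈ 1000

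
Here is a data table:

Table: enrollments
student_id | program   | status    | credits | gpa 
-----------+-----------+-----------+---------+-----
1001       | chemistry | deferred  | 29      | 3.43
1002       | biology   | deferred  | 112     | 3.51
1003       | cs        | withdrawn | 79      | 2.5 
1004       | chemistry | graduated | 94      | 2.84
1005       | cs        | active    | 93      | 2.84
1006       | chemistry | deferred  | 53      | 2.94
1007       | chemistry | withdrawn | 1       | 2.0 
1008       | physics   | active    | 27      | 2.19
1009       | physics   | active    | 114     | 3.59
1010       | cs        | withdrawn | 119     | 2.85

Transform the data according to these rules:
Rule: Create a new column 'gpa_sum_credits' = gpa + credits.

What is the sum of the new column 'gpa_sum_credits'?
749.69

Step 1: For each record, compute gpa + credits
Example calculations:
  3.43 + 29 = 32.43
  3.51 + 112 = 115.51
  2.5 + 79 = 81.5
  ...
Step 2: Sum all derived values
Step 3: Total = 749.69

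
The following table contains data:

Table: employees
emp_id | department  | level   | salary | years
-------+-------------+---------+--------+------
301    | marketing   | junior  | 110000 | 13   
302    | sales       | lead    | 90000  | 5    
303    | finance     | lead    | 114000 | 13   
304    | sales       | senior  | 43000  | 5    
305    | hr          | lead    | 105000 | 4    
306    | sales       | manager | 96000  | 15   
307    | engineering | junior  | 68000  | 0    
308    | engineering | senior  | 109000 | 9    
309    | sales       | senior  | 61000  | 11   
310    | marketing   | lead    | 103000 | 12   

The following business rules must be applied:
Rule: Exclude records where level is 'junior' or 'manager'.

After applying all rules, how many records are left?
7

Step 1: Count records to exclude
  - 2 (junior) + 1 (manager) = 3 records
Step 2: Total records: 10
Step 3: Remaining = 10 - 3 = 7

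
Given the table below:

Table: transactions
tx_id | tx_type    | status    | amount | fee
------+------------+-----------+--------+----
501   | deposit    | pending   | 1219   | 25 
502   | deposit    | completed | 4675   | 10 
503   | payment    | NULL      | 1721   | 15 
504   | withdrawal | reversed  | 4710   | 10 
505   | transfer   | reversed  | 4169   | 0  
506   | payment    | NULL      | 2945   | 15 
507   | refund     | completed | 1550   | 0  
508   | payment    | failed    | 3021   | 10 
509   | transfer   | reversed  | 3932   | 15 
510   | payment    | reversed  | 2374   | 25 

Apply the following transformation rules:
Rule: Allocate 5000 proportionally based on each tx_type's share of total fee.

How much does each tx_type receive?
deposit: 1400.0, payment: 2600.0, refund: 0.0, transfer: 600.0, withdrawal: 400.0

Step 1: Calculate total fee = 125
Step 2: Calculate each tx_type's proportion:
  deposit: 35/125 = 28.00% → 1400.0
  payment: 65/125 = 52.00% → 2600.0
  refund: 0/125 = 0.00% → 0.0
  transfer: 15/125 = 12.00% → 600.0
  withdrawal: 10/125 = 8.00% → 400.0
Step 3: Verify: sum of allocations ≈ 5000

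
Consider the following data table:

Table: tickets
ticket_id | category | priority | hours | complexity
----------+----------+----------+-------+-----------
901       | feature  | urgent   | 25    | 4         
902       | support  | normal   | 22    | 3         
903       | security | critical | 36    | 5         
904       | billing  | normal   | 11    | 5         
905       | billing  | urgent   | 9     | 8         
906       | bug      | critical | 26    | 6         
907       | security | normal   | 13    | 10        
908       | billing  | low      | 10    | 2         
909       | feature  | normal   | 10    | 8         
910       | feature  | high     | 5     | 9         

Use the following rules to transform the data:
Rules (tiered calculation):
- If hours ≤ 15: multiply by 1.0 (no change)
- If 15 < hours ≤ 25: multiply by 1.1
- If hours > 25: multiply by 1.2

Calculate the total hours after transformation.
184.1

Step 1: Tier 1 (hours ≤ 15): 6 records, sum = 58 × 1.0 = 58.0
Step 2: Tier 2 (15 < hours ≤ 25): 2 records, sum = 47 × 1.1 = 51.7
Step 3: Tier 3 (hours > 25): 2 records, sum = 62 × 1.2 = 74.4
Step 4: Final sum = 58.0 + 51.7 + 74.4 = 184.1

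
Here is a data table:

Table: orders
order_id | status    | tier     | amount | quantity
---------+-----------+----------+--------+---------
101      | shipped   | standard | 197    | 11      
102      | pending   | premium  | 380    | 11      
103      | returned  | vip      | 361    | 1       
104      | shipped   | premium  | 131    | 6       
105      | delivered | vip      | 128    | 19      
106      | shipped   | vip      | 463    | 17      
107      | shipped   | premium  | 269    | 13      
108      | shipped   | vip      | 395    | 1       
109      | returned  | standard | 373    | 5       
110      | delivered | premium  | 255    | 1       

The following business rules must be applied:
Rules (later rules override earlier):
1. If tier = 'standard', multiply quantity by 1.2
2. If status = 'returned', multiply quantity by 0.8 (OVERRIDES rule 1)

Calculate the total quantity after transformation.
86.0

Step 1: Rule 2 takes priority for records with status = 'returned'
  - 2 records: 6 × 0.8 = 4.8
Step 2: Rule 1 applies to remaining records with tier = 'standard'
  - 1 records: 11 × 1.2 = 13.2
Step 3: Other records unchanged: 68
Step 4: Final sum = 4.8 + 13.2 + 68 = 86.0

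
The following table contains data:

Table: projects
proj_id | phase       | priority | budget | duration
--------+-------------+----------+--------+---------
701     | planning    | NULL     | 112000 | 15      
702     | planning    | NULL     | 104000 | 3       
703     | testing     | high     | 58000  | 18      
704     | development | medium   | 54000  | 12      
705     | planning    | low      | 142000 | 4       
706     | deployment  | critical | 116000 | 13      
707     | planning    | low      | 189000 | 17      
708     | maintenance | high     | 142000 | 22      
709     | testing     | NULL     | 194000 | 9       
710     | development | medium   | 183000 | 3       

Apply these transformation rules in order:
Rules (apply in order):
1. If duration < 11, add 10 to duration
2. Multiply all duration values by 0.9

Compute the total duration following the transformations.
140.4

Step 1: Apply Rule 1 - Add 10 to records with duration < 11
  - 4 records affected: 19 + (4 × 10) = 59
  - Unaffected records: 97
  - Sum after Rule 1: 156
Step 2: Apply Rule 2 - Multiply all by 0.9
  - 156 × 0.9 = 140.4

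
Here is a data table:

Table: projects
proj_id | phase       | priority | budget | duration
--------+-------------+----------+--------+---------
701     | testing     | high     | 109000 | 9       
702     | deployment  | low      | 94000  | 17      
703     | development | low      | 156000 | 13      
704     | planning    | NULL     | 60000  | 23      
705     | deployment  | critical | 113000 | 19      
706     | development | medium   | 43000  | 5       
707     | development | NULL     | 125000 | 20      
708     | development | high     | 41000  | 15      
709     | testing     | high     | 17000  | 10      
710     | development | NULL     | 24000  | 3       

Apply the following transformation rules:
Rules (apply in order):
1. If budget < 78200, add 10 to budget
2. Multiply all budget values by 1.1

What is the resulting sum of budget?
860255.0

Step 1: Apply Rule 1 - Add 10 to records with budget < 78200
  - 5 records affected: 185000 + (5 × 10) = 185050
  - Unaffected records: 597000
  - Sum after Rule 1: 782050
Step 2: Apply Rule 2 - Multiply all by 1.1
  - 782050 × 1.1 = 860255.0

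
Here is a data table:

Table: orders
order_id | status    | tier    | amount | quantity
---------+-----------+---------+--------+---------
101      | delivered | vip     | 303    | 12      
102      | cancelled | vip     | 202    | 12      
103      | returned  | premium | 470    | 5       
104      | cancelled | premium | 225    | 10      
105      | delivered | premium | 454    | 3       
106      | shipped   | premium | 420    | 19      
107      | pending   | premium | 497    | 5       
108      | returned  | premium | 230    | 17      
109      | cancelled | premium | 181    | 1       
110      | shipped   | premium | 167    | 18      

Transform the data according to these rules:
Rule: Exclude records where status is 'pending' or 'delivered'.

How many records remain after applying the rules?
7

Step 1: Count records to exclude
  - 1 (pending) + 2 (delivered) = 3 records
Step 2: Total records: 10
Step 3: Remaining = 10 - 3 = 7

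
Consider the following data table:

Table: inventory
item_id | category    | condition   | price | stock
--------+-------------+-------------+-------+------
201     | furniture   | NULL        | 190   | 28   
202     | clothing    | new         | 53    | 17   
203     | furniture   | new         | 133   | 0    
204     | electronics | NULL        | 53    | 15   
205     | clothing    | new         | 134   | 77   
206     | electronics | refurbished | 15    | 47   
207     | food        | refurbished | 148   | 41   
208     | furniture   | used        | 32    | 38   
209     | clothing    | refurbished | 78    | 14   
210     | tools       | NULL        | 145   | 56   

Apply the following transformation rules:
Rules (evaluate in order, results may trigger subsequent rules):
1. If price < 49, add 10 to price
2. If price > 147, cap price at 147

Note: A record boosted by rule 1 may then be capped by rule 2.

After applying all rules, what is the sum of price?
957

Step 1: Apply rule 1 to records with price < 49
  - 2 records get bonus of 10
  - Of these, 0 records then exceed 147 and get capped
Step 2: Apply rule 2 to records with price > 147
  - 2 records (original) are capped
Step 3: Calculate final sum = 957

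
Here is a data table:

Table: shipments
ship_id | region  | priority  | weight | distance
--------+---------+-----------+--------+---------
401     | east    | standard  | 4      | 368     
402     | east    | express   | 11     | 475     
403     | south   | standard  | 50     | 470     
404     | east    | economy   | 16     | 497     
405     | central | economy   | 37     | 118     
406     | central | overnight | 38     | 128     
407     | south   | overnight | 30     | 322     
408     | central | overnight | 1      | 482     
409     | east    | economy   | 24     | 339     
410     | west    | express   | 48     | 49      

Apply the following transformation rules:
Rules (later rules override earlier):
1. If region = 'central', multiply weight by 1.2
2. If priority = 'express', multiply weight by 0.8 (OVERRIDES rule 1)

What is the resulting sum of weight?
262.4

Step 1: Rule 2 takes priority for records with priority = 'express'
  - 2 records: 59 × 0.8 = 47.2
Step 2: Rule 1 applies to remaining records with region = 'central'
  - 3 records: 76 × 1.2 = 91.2
Step 3: Other records unchanged: 124
Step 4: Final sum = 47.2 + 91.2 + 124 = 262.4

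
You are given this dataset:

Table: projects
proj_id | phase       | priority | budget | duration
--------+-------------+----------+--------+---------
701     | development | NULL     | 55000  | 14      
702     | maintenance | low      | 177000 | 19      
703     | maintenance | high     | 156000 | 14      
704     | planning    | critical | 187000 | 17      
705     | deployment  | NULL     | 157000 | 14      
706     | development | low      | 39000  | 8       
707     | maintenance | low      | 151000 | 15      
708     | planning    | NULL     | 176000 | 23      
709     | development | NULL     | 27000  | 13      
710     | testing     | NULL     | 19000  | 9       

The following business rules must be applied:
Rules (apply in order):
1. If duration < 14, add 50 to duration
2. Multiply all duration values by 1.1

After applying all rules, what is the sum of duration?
325.6

Step 1: Apply Rule 1 - Add 50 to records with duration < 14
  - 3 records affected: 30 + (3 × 50) = 180
  - Unaffected records: 116
  - Sum after Rule 1: 296
Step 2: Apply Rule 2 - Multiply all by 1.1
  - 296 × 1.1 = 325.6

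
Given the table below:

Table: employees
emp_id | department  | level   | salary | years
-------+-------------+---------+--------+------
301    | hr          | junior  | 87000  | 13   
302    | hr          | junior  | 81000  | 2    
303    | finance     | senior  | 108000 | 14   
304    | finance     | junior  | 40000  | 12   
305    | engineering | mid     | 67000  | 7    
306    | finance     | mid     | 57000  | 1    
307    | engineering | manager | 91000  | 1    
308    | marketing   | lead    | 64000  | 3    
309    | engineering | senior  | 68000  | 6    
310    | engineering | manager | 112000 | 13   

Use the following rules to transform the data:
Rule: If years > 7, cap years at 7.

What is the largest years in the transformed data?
7

Step 1: Original maximum years = 14
Step 2: Apply cap at 7
Step 3: 4 records had years > 7 and were capped
Step 4: Maximum after transformation = 7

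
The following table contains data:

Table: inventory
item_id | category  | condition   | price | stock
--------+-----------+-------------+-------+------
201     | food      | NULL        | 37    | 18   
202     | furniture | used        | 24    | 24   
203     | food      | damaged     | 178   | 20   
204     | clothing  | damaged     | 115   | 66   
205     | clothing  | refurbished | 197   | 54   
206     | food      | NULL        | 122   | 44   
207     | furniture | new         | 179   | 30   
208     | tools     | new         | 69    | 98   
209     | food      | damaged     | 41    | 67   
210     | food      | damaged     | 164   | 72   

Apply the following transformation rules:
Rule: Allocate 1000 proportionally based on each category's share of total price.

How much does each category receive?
clothing: 277.09, food: 481.35, furniture: 180.28, tools: 61.28

Step 1: Calculate total price = 1126
Step 2: Calculate each category's proportion:
  clothing: 312/1126 = 27.71% → 277.09
  food: 542/1126 = 48.13% → 481.35
  furniture: 203/1126 = 18.03% → 180.28
  tools: 69/1126 = 6.13% → 61.28
Step 3: Verify: sum of allocations ≈ 1000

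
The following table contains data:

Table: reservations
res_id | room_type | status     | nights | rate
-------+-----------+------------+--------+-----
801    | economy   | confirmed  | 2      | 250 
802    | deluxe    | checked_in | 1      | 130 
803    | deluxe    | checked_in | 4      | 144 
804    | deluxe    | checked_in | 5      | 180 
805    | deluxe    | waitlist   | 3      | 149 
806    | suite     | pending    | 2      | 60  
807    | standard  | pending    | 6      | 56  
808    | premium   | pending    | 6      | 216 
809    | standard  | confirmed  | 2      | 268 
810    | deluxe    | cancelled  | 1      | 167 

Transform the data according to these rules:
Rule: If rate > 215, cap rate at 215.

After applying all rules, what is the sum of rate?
1531

Step 1: 3 records have rate > 215
Step 2: These records originally summed to 734
Step 3: After capping: 3 × 215 = 645
Step 4: Unaffected records sum: 886
Step 5: Final sum = 645 + 886 = 1531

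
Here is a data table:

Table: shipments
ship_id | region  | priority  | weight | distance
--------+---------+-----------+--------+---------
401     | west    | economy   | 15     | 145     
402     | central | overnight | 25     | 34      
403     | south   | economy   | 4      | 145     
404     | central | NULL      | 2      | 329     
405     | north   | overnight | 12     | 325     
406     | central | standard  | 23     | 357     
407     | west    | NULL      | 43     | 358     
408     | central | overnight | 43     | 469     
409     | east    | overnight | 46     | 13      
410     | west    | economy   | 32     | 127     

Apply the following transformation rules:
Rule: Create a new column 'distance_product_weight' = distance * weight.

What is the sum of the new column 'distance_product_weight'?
56597

Step 1: For each record, compute distance * weight
Example calculations:
  145 * 15 = 2175
  34 * 25 = 850
  145 * 4 = 580
  ...
Step 2: Sum all derived values
Step 3: Total = 56597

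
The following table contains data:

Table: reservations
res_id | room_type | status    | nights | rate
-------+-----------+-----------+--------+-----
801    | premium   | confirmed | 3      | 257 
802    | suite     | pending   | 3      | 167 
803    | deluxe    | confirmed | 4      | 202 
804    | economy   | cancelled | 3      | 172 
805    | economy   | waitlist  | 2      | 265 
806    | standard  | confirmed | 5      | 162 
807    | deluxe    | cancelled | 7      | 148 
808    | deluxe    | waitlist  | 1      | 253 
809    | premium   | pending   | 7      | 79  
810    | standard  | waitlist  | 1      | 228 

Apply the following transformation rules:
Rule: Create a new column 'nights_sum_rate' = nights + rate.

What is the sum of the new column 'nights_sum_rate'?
1969

Step 1: For each record, compute nights + rate
Example calculations:
  3 + 257 = 260
  3 + 167 = 170
  4 + 202 = 206
  ...
Step 2: Sum all derived values
Step 3: Total = 1969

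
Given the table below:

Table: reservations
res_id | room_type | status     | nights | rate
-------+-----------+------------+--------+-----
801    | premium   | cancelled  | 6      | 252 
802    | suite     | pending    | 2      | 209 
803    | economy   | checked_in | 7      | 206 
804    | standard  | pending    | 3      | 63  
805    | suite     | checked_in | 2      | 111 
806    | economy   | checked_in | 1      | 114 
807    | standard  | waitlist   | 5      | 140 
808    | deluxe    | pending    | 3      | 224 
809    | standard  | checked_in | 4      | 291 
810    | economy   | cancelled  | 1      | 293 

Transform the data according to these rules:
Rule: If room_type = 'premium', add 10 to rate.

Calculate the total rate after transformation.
1913

Step 1: Count records where room_type = 'premium': 1
Step 2: Total bonus added: 1 × 10 = 10
Step 3: Original sum of rate: 1903
Step 4: Final sum = 1903 + 10 = 1913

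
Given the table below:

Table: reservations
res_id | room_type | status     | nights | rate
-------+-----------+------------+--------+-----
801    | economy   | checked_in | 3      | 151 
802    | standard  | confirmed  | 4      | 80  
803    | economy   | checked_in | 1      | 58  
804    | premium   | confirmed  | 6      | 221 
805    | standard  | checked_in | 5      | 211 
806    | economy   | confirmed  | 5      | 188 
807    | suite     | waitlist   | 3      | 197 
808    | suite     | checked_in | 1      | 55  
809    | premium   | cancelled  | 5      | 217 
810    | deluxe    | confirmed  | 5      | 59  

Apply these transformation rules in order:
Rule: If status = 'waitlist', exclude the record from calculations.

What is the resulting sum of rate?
1240

Step 1: Identify records where status = 'waitlist'
Step 2: The excluded records sum to 197
Step 3: Original total rate = 1437
Step 4: Remaining total = 1437 - 197 = 1240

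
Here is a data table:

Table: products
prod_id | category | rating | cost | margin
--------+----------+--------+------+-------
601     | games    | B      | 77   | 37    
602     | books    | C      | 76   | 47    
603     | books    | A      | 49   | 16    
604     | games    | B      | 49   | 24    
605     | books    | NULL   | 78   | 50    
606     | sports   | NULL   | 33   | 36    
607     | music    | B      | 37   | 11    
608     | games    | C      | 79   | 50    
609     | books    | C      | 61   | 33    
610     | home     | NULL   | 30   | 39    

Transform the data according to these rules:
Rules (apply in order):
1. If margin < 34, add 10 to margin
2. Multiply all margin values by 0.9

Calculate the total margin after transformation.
344.7

Step 1: Apply Rule 1 - Add 10 to records with margin < 34
  - 4 records affected: 84 + (4 × 10) = 124
  - Unaffected records: 259
  - Sum after Rule 1: 383
Step 2: Apply Rule 2 - Multiply all by 0.9
  - 383 × 0.9 = 344.7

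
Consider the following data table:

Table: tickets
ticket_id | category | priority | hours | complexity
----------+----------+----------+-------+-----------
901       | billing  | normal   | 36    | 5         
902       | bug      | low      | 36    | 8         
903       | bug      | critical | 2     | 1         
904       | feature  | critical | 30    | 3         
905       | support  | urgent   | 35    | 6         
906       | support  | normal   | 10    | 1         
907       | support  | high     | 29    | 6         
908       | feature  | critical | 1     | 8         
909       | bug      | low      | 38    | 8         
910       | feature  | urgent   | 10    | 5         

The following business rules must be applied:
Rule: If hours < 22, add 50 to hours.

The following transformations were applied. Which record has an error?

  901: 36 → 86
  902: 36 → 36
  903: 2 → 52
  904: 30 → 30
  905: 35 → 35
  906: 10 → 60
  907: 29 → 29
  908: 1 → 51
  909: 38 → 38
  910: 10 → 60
Record 901 has an error. The correct transformed value should be 36, not 86.

Step 1: Check each record against the rule
Step 2: Record 901 has hours = 36
Step 3: Since 36 >= 22, the bonus should not have been applied
Step 4: Correct value = 36, but claimed value = 86
Conclusion: Record 901 has the error.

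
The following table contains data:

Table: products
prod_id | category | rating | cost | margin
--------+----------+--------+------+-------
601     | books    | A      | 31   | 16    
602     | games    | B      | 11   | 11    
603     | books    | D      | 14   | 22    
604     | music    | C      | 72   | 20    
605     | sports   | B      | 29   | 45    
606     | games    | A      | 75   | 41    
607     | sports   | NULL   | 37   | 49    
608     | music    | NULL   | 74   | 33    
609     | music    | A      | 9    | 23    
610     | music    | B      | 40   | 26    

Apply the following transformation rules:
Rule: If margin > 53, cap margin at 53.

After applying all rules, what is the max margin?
49

Step 1: Original maximum margin = 49
Step 2: Check cap of 53 against maximum
Step 3: No records exceed the cap (max 49 <= cap 53), so no capping applies
Step 4: Maximum after transformation = 49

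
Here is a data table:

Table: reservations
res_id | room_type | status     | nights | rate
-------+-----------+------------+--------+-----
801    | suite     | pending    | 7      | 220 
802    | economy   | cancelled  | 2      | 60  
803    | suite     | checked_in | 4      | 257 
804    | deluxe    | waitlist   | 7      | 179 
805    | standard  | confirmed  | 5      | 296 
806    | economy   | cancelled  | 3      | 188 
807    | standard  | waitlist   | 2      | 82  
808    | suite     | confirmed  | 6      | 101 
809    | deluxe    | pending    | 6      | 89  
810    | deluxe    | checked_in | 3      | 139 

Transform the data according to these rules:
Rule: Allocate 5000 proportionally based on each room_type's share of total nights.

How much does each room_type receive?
deluxe: 1777.78, economy: 555.56, standard: 777.78, suite: 1888.89

Step 1: Calculate total nights = 45
Step 2: Calculate each room_type's proportion:
  deluxe: 16/45 = 35.56% → 1777.78
  economy: 5/45 = 11.11% → 555.56
  standard: 7/45 = 15.56% → 777.78
  suite: 17/45 = 37.78% → 1888.89
Step 3: Verify: sum of allocations ≈ 5000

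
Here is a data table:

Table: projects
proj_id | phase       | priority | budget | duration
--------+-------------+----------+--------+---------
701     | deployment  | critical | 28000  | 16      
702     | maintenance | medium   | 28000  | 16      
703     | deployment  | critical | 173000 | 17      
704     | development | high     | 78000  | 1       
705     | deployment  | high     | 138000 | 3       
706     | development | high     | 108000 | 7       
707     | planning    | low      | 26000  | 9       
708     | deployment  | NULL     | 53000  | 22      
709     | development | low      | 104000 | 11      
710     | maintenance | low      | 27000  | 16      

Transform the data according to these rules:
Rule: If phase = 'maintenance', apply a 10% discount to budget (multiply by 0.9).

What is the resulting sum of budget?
757500.0

Step 1: Records with phase = 'maintenance' have total budget = 55000
Step 2: Apply multiplier: 55000 × 0.9 = 49500.0
Step 3: Other records total: 708000
Step 4: Final sum = 49500.0 + 708000 = 757500.0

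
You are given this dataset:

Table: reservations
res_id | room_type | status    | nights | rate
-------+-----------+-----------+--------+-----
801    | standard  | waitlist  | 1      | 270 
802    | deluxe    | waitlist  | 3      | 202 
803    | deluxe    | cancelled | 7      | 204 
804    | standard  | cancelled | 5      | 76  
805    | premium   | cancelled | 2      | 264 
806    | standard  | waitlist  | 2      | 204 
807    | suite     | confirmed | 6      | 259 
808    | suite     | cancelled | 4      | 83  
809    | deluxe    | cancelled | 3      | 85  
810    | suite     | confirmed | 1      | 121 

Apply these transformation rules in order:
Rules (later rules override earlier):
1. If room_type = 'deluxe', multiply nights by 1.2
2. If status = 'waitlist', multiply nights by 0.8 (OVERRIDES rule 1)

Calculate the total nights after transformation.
34.8

Step 1: Rule 2 takes priority for records with status = 'waitlist'
  - 3 records: 6 × 0.8 = 4.8
Step 2: Rule 1 applies to remaining records with room_type = 'deluxe'
  - 2 records: 10 × 1.2 = 12.0
Step 3: Other records unchanged: 18
Step 4: Final sum = 4.8 + 12.0 + 18 = 34.8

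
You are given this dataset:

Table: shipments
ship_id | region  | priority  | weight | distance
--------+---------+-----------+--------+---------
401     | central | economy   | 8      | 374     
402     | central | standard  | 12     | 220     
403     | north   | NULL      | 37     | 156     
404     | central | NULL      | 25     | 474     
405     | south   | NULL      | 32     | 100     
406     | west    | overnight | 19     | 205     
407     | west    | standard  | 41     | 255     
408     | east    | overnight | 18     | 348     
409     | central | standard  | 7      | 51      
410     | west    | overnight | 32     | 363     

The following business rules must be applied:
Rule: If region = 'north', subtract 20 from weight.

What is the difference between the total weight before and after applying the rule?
20

Step 1: Original sum of weight = 231
Step 2: 1 records have region = 'north'
Step 3: Each affected record changes by -20
Step 4: Total change = 1 × -20 = -20
Step 5: New sum = 231 + -20 = 211
Step 6: Difference = |211 - 231| = 20
        (Sum decreased by 20)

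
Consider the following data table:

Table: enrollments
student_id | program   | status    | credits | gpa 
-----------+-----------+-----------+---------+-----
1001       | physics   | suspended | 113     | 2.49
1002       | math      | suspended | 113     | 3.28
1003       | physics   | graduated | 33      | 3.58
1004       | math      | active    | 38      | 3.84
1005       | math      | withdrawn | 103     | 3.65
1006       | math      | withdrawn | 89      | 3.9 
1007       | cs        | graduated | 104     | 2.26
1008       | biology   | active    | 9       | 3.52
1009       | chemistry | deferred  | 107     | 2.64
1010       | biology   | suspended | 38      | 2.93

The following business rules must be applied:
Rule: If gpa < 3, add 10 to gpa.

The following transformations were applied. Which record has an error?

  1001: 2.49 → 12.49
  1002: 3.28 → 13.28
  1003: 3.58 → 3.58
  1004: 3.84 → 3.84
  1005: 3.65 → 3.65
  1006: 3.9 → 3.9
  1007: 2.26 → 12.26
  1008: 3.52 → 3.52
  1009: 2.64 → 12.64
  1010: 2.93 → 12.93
Record 1002 has an error. The correct transformed value should be 3.28, not 13.28.

Step 1: Check each record against the rule
Step 2: Record 1002 has gpa = 3.28
Step 3: Since 3.28 >= 3, the bonus should not have been applied
Step 4: Correct value = 3.28, but claimed value = 13.28
Conclusion: Record 1002 has the error.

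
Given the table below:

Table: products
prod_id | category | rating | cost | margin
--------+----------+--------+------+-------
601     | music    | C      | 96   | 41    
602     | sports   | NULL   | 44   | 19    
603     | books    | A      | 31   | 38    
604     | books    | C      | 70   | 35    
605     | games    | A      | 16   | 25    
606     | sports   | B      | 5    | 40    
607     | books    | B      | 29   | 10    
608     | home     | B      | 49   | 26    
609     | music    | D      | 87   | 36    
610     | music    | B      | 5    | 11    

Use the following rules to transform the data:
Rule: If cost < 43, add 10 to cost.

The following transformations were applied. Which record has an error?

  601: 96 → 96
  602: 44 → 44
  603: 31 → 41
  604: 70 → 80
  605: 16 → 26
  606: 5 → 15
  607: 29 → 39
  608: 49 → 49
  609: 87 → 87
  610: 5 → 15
Record 604 has an error. The correct transformed value should be 70, not 80.

Step 1: Check each record against the rule
Step 2: Record 604 has cost = 70
Step 3: Since 70 >= 43, the bonus should not have been applied
Step 4: Correct value = 70, but claimed value = 80
Conclusion: Record 604 has the error.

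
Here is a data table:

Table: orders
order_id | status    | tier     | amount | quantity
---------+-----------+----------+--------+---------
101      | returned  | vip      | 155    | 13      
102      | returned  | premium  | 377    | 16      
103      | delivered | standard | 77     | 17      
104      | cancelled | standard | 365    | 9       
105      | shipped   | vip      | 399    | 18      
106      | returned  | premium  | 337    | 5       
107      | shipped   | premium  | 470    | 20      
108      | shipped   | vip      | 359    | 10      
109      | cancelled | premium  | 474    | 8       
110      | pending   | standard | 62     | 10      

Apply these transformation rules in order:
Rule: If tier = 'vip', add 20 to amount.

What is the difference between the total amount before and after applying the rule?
60

Step 1: Original sum of amount = 3075
Step 2: 3 records have tier = 'vip'
Step 3: Each affected record changes by 20
Step 4: Total change = 3 × 20 = 60
Step 5: New sum = 3075 + 60 = 3135
Step 6: Difference = |3135 - 3075| = 60
        (Sum increased by 60)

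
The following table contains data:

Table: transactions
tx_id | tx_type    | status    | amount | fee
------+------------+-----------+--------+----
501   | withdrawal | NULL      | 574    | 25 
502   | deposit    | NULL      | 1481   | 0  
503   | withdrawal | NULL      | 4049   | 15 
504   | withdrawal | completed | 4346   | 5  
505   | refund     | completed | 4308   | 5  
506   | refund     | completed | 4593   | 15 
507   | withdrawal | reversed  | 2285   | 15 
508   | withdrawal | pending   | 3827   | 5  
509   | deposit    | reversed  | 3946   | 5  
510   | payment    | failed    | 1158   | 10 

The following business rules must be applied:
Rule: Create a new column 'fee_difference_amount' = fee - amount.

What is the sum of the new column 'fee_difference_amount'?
-30467

Step 1: For each record, compute fee - amount
Example calculations:
  25 - 574 = -549
  0 - 1481 = -1481
  15 - 4049 = -4034
  ...
Step 2: Sum all derived values
Step 3: Total = -30467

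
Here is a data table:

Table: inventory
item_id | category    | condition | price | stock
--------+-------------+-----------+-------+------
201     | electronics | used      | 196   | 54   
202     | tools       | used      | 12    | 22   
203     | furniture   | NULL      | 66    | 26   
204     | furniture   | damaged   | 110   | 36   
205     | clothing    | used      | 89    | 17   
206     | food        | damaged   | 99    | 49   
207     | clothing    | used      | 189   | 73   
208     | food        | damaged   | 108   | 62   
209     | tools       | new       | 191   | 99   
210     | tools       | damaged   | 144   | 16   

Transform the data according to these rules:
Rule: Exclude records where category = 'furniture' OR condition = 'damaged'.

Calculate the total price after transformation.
677

Step 1: Find records where category = 'furniture' OR condition = 'damaged'
Step 2: 5 records match, summing to 527
Step 3: Original sum: 1204
Step 4: Remaining sum = 1204 - 527 = 677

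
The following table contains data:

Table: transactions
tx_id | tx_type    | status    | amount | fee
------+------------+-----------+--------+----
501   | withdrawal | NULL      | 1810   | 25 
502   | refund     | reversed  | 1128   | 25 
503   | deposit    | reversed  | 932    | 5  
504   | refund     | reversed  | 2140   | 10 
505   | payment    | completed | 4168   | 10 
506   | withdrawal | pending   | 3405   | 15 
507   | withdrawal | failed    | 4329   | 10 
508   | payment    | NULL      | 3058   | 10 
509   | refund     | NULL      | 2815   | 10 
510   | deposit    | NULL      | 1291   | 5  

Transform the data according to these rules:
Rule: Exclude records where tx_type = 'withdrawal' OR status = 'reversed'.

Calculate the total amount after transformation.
11332

Step 1: Find records where tx_type = 'withdrawal' OR status = 'reversed'
Step 2: 6 records match, summing to 13744
Step 3: Original sum: 25076
Step 4: Remaining sum = 25076 - 13744 = 11332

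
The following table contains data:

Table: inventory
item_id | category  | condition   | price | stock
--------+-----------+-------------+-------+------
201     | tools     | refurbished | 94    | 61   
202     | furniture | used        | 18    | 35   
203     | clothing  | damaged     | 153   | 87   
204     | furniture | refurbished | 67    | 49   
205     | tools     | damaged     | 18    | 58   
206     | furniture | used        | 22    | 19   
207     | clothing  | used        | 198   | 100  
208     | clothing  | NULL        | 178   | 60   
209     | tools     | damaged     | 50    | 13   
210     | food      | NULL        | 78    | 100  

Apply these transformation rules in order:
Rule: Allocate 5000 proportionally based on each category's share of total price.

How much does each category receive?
clothing: 3019.41, food: 445.21, furniture: 610.73, tools: 924.66

Step 1: Calculate total price = 876
Step 2: Calculate each category's proportion:
  clothing: 529/876 = 60.39% → 3019.41
  food: 78/876 = 8.90% → 445.21
  furniture: 107/876 = 12.21% → 610.73
  tools: 162/876 = 18.49% → 924.66
Step 3: Verify: sum of allocations ≈ 5000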